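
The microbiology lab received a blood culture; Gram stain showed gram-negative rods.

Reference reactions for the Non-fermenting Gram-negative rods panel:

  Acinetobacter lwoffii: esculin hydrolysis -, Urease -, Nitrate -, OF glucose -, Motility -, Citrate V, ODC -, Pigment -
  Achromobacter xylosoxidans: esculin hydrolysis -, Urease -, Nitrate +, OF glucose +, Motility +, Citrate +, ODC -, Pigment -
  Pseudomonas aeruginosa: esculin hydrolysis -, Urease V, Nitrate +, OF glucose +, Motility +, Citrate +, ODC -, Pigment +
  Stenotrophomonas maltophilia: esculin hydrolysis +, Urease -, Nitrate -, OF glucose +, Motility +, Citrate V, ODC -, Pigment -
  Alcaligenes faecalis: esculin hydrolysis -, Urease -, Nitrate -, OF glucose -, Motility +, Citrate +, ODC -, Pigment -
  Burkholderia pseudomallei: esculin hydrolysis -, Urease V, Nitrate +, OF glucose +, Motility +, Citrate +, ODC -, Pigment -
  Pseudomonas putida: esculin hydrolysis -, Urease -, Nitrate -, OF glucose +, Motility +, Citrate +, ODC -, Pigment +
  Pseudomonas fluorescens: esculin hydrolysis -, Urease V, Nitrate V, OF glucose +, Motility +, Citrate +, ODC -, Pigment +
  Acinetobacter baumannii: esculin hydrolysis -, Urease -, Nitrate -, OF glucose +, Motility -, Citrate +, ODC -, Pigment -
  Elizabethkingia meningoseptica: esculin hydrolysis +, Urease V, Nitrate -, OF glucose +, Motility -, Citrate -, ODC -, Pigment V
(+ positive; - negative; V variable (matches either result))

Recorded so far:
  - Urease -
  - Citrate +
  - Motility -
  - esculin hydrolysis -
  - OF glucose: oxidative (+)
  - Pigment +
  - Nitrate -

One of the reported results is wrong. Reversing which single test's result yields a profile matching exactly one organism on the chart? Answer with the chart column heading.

As reported, no row in the chart matches all 7 reactions.
Reversing Nitrate → still no organism matches.
Reversing OF glucose → still no organism matches.
Reversing Pigment (to -) → unique match: Acinetobacter baumannii.
Reversing esculin hydrolysis → still no organism matches.
Reversing Motility → 2 organisms match (not unique).
Reversing Urease → still no organism matches.
Reversing Citrate → still no organism matches.

Pigment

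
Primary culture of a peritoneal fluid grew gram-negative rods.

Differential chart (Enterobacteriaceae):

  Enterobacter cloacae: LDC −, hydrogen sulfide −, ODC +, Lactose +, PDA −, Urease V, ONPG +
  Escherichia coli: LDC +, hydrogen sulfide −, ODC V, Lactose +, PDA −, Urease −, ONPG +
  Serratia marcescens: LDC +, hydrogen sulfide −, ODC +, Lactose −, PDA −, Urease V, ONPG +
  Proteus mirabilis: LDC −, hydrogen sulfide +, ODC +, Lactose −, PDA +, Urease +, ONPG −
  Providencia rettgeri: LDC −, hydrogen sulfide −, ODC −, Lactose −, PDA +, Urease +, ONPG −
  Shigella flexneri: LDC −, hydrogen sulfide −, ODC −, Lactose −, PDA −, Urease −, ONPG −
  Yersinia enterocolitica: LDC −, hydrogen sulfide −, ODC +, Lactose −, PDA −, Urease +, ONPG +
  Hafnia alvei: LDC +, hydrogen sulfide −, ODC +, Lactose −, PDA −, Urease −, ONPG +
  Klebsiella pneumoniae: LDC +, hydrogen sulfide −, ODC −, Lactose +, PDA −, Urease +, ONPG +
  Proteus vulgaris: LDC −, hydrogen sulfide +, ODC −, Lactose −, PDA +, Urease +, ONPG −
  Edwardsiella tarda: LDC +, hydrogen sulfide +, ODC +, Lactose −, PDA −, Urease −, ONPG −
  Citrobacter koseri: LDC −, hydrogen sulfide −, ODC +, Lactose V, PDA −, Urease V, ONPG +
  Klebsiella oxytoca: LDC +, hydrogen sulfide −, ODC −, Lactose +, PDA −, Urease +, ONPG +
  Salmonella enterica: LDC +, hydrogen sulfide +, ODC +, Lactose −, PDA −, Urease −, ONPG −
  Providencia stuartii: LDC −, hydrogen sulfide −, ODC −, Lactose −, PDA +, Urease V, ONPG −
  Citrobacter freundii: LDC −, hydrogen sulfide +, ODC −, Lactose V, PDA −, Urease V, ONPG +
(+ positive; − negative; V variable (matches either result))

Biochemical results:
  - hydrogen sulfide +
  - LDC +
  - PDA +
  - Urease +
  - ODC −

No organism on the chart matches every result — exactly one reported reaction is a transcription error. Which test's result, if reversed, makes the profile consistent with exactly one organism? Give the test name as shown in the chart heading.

LDC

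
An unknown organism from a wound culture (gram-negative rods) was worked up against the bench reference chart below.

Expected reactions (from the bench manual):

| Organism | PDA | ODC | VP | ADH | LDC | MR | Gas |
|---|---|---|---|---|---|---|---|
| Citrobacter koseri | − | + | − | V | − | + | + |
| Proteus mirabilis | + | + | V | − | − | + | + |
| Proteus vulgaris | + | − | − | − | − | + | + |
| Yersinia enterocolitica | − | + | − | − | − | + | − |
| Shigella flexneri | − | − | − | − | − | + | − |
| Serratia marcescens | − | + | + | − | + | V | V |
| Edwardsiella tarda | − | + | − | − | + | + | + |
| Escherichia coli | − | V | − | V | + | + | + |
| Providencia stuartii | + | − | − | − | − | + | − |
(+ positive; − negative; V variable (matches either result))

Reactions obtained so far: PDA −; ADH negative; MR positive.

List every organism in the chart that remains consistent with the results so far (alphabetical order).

ADH −: all 9 remaining candidates are consistent.
MR +: all 9 remaining candidates are consistent.
PDA −: excludes Proteus mirabilis, Proteus vulgaris, Providencia stuartii — 6 left.

Citrobacter koseri, Edwardsiella tarda, Escherichia coli, Serratia marcescens, Shigella flexneri, Yersinia enterocolitica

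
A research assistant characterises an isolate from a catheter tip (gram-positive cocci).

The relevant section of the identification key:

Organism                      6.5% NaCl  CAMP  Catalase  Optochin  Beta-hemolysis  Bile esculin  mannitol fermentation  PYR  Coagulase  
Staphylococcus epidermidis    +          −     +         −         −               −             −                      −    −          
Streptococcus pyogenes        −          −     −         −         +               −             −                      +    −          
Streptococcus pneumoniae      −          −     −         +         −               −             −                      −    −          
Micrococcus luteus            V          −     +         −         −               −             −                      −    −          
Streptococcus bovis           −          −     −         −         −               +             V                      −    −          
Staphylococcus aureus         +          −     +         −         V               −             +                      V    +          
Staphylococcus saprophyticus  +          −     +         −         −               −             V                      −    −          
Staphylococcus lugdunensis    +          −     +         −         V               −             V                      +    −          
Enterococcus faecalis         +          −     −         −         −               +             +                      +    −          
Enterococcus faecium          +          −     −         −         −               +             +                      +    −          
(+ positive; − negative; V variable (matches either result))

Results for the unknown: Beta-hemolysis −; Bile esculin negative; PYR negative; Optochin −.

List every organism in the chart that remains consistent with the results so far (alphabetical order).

Micrococcus luteus, Staphylococcus aureus, Staphylococcus epidermidis, Staphylococcus saprophyticus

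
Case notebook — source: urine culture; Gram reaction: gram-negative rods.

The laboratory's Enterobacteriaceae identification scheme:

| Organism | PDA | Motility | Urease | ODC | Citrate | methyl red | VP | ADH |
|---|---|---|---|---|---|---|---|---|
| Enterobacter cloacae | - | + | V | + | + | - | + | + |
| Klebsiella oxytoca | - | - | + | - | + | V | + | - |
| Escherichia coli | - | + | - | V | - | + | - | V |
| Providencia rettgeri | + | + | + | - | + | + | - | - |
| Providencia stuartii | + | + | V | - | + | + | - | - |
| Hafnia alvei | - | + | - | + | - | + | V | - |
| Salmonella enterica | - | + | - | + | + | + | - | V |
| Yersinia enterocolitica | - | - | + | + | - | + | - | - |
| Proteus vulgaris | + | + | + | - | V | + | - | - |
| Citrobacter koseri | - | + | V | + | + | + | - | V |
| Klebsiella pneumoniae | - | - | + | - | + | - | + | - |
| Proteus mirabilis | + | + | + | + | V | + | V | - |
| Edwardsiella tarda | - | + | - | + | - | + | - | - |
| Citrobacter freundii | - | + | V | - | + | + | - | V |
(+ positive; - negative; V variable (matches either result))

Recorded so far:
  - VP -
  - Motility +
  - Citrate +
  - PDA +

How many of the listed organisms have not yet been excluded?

4

Citrate +: excludes Escherichia coli, Hafnia alvei, Yersinia enterocolitica, Edwardsiella tarda — 10 left.
VP -: excludes Enterobacter cloacae, Klebsiella oxytoca, Klebsiella pneumoniae — 7 left.
Motility +: all 7 remaining candidates are consistent.
PDA +: excludes Salmonella enterica, Citrobacter koseri, Citrobacter freundii — 4 left.
Still consistent: Proteus mirabilis, Proteus vulgaris, Providencia rettgeri, Providencia stuartii.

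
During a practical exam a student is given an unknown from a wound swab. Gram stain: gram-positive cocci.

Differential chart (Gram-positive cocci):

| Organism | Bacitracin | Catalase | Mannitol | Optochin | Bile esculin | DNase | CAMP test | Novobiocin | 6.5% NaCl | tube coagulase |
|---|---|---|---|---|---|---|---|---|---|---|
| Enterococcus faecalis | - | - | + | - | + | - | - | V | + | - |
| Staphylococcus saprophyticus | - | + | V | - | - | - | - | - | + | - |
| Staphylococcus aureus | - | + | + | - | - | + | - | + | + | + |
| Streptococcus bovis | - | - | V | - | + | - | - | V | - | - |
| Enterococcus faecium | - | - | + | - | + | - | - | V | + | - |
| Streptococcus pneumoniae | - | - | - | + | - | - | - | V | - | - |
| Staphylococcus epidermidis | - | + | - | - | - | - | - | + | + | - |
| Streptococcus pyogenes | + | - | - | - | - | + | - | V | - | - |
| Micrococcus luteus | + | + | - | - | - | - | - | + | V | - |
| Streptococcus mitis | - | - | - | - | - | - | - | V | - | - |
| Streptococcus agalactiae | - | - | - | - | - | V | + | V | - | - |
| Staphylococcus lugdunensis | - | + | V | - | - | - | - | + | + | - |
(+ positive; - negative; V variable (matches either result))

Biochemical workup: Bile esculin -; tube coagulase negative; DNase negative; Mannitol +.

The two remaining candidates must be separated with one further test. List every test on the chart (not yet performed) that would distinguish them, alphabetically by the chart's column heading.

Mannitol +: excludes 6 organisms — 6 left.
DNase -: excludes Staphylococcus aureus — 5 left.
tube coagulase -: all 5 remaining candidates are consistent.
Bile esculin -: excludes Enterococcus faecalis, Streptococcus bovis, Enterococcus faecium — 2 left.
Two candidates remain: Staphylococcus lugdunensis and Staphylococcus saprophyticus.
  Bacitracin: - vs - — same for both, does not separate.
  Catalase: + vs + — same for both, does not separate.
  Optochin: - vs - — same for both, does not separate.
  CAMP test: - vs - — same for both, does not separate.
  Novobiocin: Staphylococcus lugdunensis +, Staphylococcus saprophyticus - — discriminates.
  6.5% NaCl: + vs + — same for both, does not separate.

Novobiocin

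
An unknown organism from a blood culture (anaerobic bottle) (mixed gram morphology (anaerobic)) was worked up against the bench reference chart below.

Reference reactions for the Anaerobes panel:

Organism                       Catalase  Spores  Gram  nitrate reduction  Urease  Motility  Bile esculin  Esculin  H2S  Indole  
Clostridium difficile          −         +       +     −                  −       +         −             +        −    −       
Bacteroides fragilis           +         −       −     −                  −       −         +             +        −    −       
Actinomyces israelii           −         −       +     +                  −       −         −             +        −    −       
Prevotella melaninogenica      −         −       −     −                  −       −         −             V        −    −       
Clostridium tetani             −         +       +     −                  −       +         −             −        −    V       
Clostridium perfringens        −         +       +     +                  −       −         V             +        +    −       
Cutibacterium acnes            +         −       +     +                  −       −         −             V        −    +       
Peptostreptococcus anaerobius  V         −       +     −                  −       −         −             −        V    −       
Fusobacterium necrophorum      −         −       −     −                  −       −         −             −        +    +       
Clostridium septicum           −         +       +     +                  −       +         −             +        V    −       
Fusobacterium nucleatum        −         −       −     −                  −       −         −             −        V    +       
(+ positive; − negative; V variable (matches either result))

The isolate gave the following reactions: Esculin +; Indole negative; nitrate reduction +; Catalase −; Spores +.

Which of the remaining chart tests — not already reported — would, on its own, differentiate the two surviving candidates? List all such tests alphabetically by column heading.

Catalase −: excludes Bacteroides fragilis, Cutibacterium acnes — 9 left.
Spores +: excludes 5 organisms — 4 left.
Esculin +: excludes Clostridium tetani — 3 left.
Indole −: all 3 remaining candidates are consistent.
nitrate reduction +: excludes Clostridium difficile — 2 left.
Two candidates remain: Clostridium perfringens and Clostridium septicum.
  Gram: + vs + — same for both, does not separate.
  Urease: − vs − — same for both, does not separate.
  Motility: Clostridium perfringens −, Clostridium septicum + — discriminates.
  Bile esculin: V vs − — variable for at least one, does not separate.
  H2S: + vs V — variable for at least one, does not separate.

Motility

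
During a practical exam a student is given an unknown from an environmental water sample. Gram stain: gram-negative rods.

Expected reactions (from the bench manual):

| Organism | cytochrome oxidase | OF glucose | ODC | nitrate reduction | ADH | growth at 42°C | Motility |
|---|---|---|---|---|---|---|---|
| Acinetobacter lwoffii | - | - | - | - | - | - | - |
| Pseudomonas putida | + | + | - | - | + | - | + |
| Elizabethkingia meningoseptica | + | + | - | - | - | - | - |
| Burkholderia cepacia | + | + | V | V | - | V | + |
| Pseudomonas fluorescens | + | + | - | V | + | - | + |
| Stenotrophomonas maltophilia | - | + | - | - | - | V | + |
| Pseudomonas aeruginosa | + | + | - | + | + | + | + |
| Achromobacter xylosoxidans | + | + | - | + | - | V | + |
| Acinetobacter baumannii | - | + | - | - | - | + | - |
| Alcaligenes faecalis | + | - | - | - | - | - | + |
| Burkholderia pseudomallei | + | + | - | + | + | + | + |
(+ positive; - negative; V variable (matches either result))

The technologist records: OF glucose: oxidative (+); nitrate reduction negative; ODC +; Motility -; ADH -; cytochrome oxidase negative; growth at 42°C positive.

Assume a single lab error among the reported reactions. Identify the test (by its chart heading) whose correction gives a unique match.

ODC

As reported, no row in the chart matches all 7 reactions.
Reversing cytochrome oxidase → still no organism matches.
Reversing OF glucose → still no organism matches.
Reversing nitrate reduction → still no organism matches.
Reversing Motility → still no organism matches.
Reversing growth at 42°C → still no organism matches.
Reversing ADH → still no organism matches.
Reversing ODC (to -) → unique match: Acinetobacter baumannii.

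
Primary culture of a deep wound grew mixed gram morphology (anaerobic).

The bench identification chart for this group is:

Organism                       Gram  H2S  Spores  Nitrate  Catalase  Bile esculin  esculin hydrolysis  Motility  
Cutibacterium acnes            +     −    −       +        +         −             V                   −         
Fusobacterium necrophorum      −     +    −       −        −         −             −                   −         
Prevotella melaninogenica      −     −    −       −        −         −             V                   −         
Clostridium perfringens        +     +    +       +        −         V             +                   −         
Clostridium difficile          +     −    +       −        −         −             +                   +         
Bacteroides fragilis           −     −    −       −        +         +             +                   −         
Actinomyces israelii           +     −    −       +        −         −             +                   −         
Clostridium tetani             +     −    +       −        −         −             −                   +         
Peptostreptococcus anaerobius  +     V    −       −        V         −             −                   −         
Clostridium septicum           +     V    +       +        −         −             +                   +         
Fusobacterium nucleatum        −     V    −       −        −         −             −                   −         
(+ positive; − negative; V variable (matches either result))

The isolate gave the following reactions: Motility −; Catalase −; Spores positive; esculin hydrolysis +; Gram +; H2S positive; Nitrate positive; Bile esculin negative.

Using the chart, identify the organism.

Clostridium perfringens

Motility −: excludes Clostridium difficile, Clostridium tetani, Clostridium septicum — 8 left.
esculin hydrolysis +: excludes Fusobacterium necrophorum, Peptostreptococcus anaerobius, Fusobacterium nucleatum — 5 left.
Nitrate +: excludes Prevotella melaninogenica, Bacteroides fragilis — 3 left.
H2S +: excludes Cutibacterium acnes, Actinomyces israelii — 1 left.
Gram +: the one remaining candidate is consistent.
Spores +: the one remaining candidate is consistent.
Catalase −: the one remaining candidate is consistent.
Bile esculin −: the one remaining candidate is consistent.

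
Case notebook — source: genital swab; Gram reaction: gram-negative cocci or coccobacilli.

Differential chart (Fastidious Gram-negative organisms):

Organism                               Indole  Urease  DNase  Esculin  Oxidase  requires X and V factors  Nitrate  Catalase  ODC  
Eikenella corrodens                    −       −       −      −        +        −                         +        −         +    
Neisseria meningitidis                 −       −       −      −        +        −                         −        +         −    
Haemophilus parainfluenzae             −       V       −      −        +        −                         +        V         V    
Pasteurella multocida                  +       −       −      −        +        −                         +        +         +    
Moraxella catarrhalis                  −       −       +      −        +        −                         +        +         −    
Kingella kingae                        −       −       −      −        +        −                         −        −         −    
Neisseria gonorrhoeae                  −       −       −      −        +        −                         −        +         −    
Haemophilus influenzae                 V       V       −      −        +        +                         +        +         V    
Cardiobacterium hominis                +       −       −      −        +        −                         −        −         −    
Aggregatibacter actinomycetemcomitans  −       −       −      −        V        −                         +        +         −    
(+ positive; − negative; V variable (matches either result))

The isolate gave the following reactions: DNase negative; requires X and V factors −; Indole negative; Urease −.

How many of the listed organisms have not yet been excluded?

Urease −: all 10 remaining candidates are consistent.
DNase −: excludes Moraxella catarrhalis — 9 left.
requires X and V factors −: excludes Haemophilus influenzae — 8 left.
Indole −: excludes Pasteurella multocida, Cardiobacterium hominis — 6 left.
Still consistent: Aggregatibacter actinomycetemcomitans, Eikenella corrodens, Haemophilus parainfluenzae, Kingella kingae, Neisseria gonorrhoeae, Neisseria meningitidis.

6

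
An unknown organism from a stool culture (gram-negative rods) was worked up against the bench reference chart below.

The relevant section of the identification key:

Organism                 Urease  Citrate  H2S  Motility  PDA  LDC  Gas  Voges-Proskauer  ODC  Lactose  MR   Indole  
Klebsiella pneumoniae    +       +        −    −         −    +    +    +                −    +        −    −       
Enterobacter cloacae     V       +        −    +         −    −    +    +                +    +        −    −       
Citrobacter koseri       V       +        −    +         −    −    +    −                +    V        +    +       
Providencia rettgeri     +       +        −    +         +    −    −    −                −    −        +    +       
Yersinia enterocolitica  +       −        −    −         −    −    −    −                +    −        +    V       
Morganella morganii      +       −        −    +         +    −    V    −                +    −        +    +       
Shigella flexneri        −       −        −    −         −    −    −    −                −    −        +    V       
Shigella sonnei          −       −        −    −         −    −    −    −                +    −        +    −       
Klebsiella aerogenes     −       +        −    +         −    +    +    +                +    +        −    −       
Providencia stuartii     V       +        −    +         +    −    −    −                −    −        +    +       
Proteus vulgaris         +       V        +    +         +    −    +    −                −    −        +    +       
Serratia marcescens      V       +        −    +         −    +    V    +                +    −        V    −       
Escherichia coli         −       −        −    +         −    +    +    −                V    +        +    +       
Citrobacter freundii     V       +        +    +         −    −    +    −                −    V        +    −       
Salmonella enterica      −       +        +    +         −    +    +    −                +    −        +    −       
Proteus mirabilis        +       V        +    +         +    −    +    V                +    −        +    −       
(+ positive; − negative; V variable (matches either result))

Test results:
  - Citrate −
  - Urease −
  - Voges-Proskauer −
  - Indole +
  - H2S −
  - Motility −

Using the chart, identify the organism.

Voges-Proskauer −: excludes Klebsiella pneumoniae, Enterobacter cloacae, Klebsiella aerogenes, Serratia marcescens — 12 left.
H2S −: excludes Proteus vulgaris, Citrobacter freundii, Salmonella enterica, Proteus mirabilis — 8 left.
Citrate −: excludes Citrobacter koseri, Providencia rettgeri, Providencia stuartii — 5 left.
Indole +: excludes Shigella sonnei — 4 left.
Motility −: excludes Morganella morganii, Escherichia coli — 2 left.
Urease −: excludes Yersinia enterocolitica — 1 left.

Shigella flexneri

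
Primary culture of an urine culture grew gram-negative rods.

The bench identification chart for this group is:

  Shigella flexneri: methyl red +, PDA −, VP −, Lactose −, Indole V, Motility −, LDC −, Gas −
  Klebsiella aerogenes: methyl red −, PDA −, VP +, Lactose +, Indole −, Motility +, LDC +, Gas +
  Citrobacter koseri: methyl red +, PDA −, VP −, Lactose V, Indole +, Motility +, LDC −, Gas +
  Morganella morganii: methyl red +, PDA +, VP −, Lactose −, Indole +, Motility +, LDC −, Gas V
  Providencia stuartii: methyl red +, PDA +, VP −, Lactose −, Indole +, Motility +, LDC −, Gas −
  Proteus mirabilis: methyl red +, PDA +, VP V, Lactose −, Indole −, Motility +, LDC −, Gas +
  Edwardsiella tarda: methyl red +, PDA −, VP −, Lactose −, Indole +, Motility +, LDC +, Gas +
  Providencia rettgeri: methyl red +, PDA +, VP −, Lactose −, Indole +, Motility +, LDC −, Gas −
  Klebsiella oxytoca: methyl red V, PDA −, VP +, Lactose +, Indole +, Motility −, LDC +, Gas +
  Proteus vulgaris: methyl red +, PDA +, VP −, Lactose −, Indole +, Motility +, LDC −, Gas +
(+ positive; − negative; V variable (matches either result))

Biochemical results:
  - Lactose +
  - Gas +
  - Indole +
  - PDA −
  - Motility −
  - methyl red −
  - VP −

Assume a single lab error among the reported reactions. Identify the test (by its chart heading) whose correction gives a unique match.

VP

As reported, no row in the chart matches all 7 reactions.
Reversing methyl red → still no organism matches.
Reversing Gas → still no organism matches.
Reversing PDA → still no organism matches.
Reversing Motility → still no organism matches.
Reversing Indole → still no organism matches.
Reversing VP (to +) → unique match: Klebsiella oxytoca.
Reversing Lactose → still no organism matches.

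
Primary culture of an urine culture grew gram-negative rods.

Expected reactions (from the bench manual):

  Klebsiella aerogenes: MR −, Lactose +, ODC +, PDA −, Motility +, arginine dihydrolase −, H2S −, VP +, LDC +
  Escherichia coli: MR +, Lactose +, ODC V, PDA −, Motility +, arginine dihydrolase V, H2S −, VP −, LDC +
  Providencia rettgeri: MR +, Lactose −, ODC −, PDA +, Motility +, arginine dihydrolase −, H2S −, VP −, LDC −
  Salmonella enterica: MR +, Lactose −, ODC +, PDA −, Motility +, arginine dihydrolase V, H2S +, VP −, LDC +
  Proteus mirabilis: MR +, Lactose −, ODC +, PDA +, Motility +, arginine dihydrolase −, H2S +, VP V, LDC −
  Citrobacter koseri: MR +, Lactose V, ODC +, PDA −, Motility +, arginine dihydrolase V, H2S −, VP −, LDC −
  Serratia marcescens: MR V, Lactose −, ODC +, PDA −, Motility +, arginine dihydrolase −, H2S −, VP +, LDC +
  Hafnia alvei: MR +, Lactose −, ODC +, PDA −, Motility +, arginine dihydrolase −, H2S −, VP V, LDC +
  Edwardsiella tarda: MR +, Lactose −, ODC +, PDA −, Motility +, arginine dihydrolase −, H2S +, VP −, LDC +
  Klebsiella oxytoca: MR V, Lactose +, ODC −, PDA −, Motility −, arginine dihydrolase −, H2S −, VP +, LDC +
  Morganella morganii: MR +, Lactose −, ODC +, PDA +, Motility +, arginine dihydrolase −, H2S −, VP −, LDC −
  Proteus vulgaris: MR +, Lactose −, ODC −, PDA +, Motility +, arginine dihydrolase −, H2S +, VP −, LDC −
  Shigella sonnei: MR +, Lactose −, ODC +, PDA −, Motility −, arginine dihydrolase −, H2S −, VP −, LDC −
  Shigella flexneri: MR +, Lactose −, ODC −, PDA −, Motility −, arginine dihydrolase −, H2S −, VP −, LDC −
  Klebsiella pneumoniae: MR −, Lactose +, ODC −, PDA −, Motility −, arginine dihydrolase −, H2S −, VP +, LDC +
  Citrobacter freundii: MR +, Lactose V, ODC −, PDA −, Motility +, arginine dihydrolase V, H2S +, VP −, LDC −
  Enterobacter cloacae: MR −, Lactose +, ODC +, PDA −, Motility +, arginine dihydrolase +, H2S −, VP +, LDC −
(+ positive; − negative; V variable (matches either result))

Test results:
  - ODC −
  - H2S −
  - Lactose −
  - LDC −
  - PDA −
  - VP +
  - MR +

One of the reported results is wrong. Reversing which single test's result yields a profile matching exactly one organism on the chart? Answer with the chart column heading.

VP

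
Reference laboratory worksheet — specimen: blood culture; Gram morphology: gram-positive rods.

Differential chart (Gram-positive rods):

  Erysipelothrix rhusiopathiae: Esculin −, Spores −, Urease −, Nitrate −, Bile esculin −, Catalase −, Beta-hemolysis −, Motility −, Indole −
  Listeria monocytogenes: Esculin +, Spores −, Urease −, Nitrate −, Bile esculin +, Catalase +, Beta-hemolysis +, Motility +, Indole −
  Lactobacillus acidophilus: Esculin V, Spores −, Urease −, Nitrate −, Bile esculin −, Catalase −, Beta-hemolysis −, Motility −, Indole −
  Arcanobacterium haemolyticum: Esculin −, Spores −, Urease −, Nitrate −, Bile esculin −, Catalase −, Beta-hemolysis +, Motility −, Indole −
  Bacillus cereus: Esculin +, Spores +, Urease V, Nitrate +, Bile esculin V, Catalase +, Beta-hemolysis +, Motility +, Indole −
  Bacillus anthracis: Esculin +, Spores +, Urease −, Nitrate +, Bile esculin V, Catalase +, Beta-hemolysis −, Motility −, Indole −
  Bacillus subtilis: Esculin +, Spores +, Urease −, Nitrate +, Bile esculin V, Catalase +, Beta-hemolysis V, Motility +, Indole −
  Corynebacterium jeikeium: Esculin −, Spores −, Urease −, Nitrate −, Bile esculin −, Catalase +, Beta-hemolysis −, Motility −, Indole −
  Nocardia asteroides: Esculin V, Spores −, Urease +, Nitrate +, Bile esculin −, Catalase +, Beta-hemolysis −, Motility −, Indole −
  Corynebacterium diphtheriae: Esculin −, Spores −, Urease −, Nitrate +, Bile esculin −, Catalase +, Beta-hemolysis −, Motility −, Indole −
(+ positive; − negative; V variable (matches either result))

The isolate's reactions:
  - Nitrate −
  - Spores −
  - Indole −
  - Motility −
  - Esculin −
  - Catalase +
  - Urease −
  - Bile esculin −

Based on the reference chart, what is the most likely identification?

Spores −: excludes Bacillus cereus, Bacillus anthracis, Bacillus subtilis — 7 left.
Motility −: excludes Listeria monocytogenes — 6 left.
Nitrate −: excludes Nocardia asteroides, Corynebacterium diphtheriae — 4 left.
Esculin −: all 4 remaining candidates are consistent.
Urease −: all 4 remaining candidates are consistent.
Bile esculin −: all 4 remaining candidates are consistent.
Indole −: all 4 remaining candidates are consistent.
Catalase +: excludes Erysipelothrix rhusiopathiae, Lactobacillus acidophilus, Arcanobacterium haemolyticum — 1 left.

Corynebacterium jeikeium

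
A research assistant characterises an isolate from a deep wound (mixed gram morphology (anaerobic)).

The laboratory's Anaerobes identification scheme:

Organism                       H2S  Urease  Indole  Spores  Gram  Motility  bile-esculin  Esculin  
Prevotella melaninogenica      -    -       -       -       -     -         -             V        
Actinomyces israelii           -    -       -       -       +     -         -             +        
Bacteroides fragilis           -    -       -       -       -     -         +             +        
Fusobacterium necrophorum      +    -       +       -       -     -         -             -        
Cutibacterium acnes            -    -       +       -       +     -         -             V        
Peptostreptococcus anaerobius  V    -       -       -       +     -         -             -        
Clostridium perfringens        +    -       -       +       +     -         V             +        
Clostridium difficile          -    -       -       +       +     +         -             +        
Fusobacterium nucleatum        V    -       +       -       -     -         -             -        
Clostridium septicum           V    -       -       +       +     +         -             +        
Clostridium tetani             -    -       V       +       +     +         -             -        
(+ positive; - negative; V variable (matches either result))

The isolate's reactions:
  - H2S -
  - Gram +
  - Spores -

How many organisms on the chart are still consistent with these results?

Spores -: excludes Clostridium perfringens, Clostridium difficile, Clostridium septicum, Clostridium tetani — 7 left.
H2S -: excludes Fusobacterium necrophorum — 6 left.
Gram +: excludes Prevotella melaninogenica, Bacteroides fragilis, Fusobacterium nucleatum — 3 left.
Still consistent: Actinomyces israelii, Cutibacterium acnes, Peptostreptococcus anaerobius.

3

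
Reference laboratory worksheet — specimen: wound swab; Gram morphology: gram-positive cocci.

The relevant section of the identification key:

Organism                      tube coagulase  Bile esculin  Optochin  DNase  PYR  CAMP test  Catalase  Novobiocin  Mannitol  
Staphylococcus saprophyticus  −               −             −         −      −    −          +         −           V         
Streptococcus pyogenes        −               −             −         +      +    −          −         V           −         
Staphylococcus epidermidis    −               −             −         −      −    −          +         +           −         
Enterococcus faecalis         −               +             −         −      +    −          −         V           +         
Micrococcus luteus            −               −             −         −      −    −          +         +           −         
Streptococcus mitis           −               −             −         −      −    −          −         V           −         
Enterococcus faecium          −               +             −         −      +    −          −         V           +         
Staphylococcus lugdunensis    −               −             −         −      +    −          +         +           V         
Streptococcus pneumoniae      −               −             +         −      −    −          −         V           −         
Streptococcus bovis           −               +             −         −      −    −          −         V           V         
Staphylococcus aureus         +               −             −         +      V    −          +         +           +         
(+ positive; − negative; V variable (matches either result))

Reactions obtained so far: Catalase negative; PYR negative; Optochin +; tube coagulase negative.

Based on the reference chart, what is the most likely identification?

tube coagulase −: excludes Staphylococcus aureus — 10 left.
Optochin +: excludes 9 organisms — 1 left.
PYR −: the one remaining candidate is consistent.
Catalase −: the one remaining candidate is consistent.

Streptococcus pneumoniae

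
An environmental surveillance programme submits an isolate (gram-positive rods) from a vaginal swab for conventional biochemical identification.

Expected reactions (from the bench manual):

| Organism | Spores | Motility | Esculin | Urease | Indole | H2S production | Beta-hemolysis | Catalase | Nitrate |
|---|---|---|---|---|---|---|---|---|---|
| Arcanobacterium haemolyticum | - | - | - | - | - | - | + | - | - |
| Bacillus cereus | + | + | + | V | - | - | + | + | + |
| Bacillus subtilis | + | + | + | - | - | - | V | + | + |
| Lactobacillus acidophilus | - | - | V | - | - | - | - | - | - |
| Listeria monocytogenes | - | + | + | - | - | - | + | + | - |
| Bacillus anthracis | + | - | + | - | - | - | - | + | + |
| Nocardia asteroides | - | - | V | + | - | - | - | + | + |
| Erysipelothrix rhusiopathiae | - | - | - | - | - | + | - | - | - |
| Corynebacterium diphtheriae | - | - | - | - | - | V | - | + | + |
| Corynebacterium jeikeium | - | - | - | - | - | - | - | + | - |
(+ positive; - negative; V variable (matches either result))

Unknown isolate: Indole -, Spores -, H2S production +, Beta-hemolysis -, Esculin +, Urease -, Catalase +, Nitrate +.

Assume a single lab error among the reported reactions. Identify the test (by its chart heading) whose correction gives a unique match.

Esculin

As reported, no row in the chart matches all 8 reactions.
Reversing Catalase → still no organism matches.
Reversing Spores → still no organism matches.
Reversing Beta-hemolysis → still no organism matches.
Reversing Urease → still no organism matches.
Reversing H2S production → still no organism matches.
Reversing Indole → still no organism matches.
Reversing Nitrate → still no organism matches.
Reversing Esculin (to -) → unique match: Corynebacterium diphtheriae.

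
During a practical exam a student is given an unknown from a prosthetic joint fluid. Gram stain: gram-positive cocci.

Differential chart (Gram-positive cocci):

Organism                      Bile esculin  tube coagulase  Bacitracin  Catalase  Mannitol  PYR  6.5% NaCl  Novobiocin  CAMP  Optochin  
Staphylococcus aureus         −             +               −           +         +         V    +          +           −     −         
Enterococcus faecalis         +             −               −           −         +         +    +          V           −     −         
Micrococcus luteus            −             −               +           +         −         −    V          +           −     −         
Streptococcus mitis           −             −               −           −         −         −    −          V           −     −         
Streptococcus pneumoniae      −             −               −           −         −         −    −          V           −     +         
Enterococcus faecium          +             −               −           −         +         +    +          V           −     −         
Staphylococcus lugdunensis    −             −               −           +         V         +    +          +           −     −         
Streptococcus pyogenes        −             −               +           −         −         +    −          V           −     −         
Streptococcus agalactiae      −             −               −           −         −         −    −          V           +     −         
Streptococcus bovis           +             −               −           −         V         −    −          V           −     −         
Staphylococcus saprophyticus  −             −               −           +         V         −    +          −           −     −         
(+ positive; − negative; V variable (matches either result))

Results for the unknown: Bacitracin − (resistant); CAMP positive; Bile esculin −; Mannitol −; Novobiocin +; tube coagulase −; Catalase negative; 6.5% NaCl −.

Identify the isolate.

Catalase −: excludes Staphylococcus aureus, Micrococcus luteus, Staphylococcus lugdunensis, Staphylococcus saprophyticus — 7 left.
6.5% NaCl −: excludes Enterococcus faecalis, Enterococcus faecium — 5 left.
Bile esculin −: excludes Streptococcus bovis — 4 left.
tube coagulase −: all 4 remaining candidates are consistent.
Mannitol −: all 4 remaining candidates are consistent.
Bacitracin −: excludes Streptococcus pyogenes — 3 left.
Novobiocin +: all 3 remaining candidates are consistent.
CAMP +: excludes Streptococcus mitis, Streptococcus pneumoniae — 1 left.

Streptococcus agalactiae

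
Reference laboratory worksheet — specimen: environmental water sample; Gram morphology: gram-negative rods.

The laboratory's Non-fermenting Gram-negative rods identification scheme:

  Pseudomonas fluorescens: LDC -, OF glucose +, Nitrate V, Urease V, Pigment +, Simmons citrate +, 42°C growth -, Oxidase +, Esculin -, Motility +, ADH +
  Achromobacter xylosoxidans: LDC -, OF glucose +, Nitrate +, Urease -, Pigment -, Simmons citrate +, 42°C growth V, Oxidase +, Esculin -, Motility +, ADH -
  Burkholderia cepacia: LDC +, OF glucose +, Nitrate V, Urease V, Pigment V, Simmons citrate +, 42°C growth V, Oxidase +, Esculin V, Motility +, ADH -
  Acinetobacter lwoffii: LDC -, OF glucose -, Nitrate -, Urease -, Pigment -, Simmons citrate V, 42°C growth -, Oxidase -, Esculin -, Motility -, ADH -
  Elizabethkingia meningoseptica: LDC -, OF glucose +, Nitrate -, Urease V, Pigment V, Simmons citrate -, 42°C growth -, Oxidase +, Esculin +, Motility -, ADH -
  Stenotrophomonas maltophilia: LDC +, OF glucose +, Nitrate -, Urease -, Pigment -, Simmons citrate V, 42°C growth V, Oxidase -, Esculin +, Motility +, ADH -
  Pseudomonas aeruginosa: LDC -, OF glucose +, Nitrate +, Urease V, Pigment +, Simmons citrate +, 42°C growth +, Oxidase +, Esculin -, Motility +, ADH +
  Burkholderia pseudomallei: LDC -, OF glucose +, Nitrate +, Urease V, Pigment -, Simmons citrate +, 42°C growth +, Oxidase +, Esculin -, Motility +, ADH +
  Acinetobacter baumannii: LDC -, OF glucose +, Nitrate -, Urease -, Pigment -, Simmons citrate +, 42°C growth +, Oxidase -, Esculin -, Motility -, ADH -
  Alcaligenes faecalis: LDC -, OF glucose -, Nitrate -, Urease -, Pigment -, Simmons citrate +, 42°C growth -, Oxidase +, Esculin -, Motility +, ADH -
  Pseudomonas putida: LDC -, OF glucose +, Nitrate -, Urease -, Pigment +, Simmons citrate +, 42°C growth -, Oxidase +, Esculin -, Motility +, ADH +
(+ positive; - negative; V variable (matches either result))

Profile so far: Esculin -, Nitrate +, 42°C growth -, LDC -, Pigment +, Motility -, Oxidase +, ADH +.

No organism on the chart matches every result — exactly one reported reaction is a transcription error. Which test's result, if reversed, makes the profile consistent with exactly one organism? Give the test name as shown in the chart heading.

As reported, no row in the chart matches all 8 reactions.
Reversing 42°C growth → still no organism matches.
Reversing Motility (to +) → unique match: Pseudomonas fluorescens.
Reversing Oxidase → still no organism matches.
Reversing Esculin → still no organism matches.
Reversing LDC → still no organism matches.
Reversing Nitrate → still no organism matches.
Reversing Pigment → still no organism matches.
Reversing ADH → still no organism matches.

Motility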